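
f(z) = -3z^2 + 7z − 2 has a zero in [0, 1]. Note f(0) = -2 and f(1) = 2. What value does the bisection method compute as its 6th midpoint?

f(0.5) = 0.75 > 0, so the root lies in [0, 0.5]
f(0.25) = -0.4375 < 0, so the root lies in [0.25, 0.5]
f(0.375) = 0.203125 > 0, so the root lies in [0.25, 0.375]
f(0.3125) = -0.1055 < 0, so the root lies in [0.3125, 0.375]
f(0.34375) = 0.0518 > 0, so the root lies in [0.3125, 0.34375]
f(0.328125) = -0.0261 < 0, so the root lies in [0.328125, 0.34375]

0.328125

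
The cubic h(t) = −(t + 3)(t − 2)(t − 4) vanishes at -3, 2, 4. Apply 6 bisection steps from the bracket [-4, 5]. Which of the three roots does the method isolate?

-3

h(0.5) = -18.375 < 0, so the root lies in [-4, 0.5]
h(-1.75) = -26.953125 < 0, so the root lies in [-4, -1.75]
h(-2.875) = -4.189453 < 0, so the root lies in [-4, -2.875]
h(-3.4375) = 17.6931 > 0, so the root lies in [-3.4375, -2.875]
h(-3.15625) = 5.7655 > 0, so the root lies in [-3.15625, -2.875]
h(-3.015625) = 0.5498 > 0, so the root lies in [-3.015625, -2.875]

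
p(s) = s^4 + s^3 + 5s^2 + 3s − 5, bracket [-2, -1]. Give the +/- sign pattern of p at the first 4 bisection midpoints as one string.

midpoint -1.5: p = 3.4375 > 0 → [-1.5, -1]
midpoint -1.25: p = -0.449219 < 0 → [-1.5, -1.25]
midpoint -1.375: p = 1.302979 > 0 → [-1.375, -1.25]
midpoint -1.3125: p = 0.3823 > 0 → [-1.3125, -1.25]

+-++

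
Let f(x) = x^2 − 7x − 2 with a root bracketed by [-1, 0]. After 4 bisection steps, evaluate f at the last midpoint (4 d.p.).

m = -0.5, f(m) = 1.75 (+); new bracket [-0.5, 0]
m = -0.25, f(m) = -0.1875 (−); new bracket [-0.5, -0.25]
m = -0.375, f(m) = 0.765625 (+); new bracket [-0.375, -0.25]
m = -0.3125, f(m) = 0.2852 (+); new bracket [-0.3125, -0.25]

0.2852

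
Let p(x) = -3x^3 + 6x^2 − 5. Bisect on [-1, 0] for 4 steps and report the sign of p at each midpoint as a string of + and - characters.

--++

x = -0.5 gives p = -3.125, negative; keep [-1, -0.5]
x = -0.75 gives p = -0.359375, negative; keep [-1, -0.75]
x = -0.875 gives p = 1.603516, positive; keep [-0.875, -0.75]
x = -0.8125 gives p = 0.5701, positive; keep [-0.8125, -0.75]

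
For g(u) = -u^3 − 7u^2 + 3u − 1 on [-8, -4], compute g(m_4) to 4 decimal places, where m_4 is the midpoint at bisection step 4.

u = -6 gives g = -55, negative; keep [-8, -6]
u = -7 gives g = -22, negative; keep [-8, -7]
u = -7.5 gives g = 4.625, positive; keep [-7.5, -7]
u = -7.25 gives g = -9.6094, negative; keep [-7.5, -7.25]

-9.6094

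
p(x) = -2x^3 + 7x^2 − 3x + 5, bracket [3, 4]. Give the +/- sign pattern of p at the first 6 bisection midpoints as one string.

x = 3.5 gives p = -5.5, negative; keep [3, 3.5]
x = 3.25 gives p = 0.53125, positive; keep [3.25, 3.5]
x = 3.375 gives p = -2.277344, negative; keep [3.25, 3.375]
x = 3.3125 gives p = -0.8228, negative; keep [3.25, 3.3125]
x = 3.28125 gives p = -0.1334, negative; keep [3.25, 3.28125]
x = 3.265625 gives p = 0.202, positive; keep [3.265625, 3.28125]

-+---+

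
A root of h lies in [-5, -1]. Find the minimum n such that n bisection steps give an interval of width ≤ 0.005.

10

Width after n steps is 4/2^n. Need 2^n ≥ 4/0.005 = 800.
2^9 = 512 < 800 ≤ 2^10 = 1024, so n = 10.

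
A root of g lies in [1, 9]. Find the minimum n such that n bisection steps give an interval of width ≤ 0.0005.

Width after n steps is 8/2^n. Need 2^n ≥ 8/0.0005 = 16000.
2^13 = 8192 < 16000 ≤ 2^14 = 16384, so n = 14.

14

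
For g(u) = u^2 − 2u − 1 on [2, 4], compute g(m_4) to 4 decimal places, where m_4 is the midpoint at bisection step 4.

-0.1094

m = 3, g(m) = 2 (+); new bracket [2, 3]
m = 2.5, g(m) = 0.25 (+); new bracket [2, 2.5]
m = 2.25, g(m) = -0.4375 (−); new bracket [2.25, 2.5]
m = 2.375, g(m) = -0.1094 (−); new bracket [2.375, 2.5]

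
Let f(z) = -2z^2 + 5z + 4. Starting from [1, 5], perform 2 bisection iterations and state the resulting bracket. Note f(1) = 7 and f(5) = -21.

[3, 4]

z = 3 gives f = 1, positive; keep [3, 5]
z = 4 gives f = -8, negative; keep [3, 4]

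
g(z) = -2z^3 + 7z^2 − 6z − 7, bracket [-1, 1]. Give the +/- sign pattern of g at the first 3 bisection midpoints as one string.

z = 0 gives g = -7, negative; keep [-1, 0]
z = -0.5 gives g = -2, negative; keep [-1, -0.5]
z = -0.75 gives g = 2.28125, positive; keep [-0.75, -0.5]

--+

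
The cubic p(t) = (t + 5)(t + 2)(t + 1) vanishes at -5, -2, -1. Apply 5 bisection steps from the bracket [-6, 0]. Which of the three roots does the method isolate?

t = -3 gives p = 4, positive; keep [-6, -3]
t = -4.5 gives p = 4.375, positive; keep [-6, -4.5]
t = -5.25 gives p = -3.453125, negative; keep [-5.25, -4.5]
t = -4.875 gives p = 1.3926, positive; keep [-5.25, -4.875]
t = -5.0625 gives p = -0.7776, negative; keep [-5.0625, -4.875]

-5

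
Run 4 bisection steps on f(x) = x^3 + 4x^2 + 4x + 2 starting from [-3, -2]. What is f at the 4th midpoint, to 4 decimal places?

f(-2.5) = 1.375 > 0, so the root lies in [-3, -2.5]
f(-2.75) = 0.453125 > 0, so the root lies in [-3, -2.75]
f(-2.875) = -0.201172 < 0, so the root lies in [-2.875, -2.75]
f(-2.8125) = 0.1433 > 0, so the root lies in [-2.875, -2.8125]

0.1433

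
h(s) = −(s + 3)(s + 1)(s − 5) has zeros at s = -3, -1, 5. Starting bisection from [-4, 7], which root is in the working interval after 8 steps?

s = 1.5 gives h = 39.375, positive; keep [1.5, 7]
s = 4.25 gives h = 28.546875, positive; keep [4.25, 7]
s = 5.625 gives h = -35.712891, negative; keep [4.25, 5.625]
s = 4.9375 gives h = 2.9456, positive; keep [4.9375, 5.625]
s = 5.28125 gives h = -14.6297, negative; keep [4.9375, 5.28125]
s = 5.109375 gives h = -5.4188, negative; keep [4.9375, 5.109375]
s = 5.0234375 gives h = -1.1327, negative; keep [4.9375, 5.0234375]
s = 4.98046875 gives h = 0.9322, positive; keep [4.98046875, 5.0234375]

5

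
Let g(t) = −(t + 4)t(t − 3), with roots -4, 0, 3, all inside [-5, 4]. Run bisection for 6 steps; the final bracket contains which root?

-4

t = -0.5 gives g = -6.125, negative; keep [-5, -0.5]
t = -2.75 gives g = -19.765625, negative; keep [-5, -2.75]
t = -3.875 gives g = -3.330078, negative; keep [-5, -3.875]
t = -4.4375 gives g = 14.4392, positive; keep [-4.4375, -3.875]
t = -4.15625 gives g = 4.6474, positive; keep [-4.15625, -3.875]
t = -4.015625 gives g = 0.4402, positive; keep [-4.015625, -3.875]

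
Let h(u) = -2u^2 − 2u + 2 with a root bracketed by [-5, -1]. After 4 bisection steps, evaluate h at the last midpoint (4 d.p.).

m = -3, h(m) = -10 (−); new bracket [-3, -1]
m = -2, h(m) = -2 (−); new bracket [-2, -1]
m = -1.5, h(m) = 0.5 (+); new bracket [-2, -1.5]
m = -1.75, h(m) = -0.625 (−); new bracket [-1.75, -1.5]

-0.6250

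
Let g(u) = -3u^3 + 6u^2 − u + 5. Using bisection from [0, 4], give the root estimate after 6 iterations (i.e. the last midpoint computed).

2.1875

midpoint 2: g = 3 > 0 → [2, 4]
midpoint 3: g = -25 < 0 → [2, 3]
midpoint 2.5: g = -6.875 < 0 → [2, 2.5]
midpoint 2.25: g = -1.0469 < 0 → [2, 2.25]
midpoint 2.125: g = 1.1816 > 0 → [2.125, 2.25]
midpoint 2.1875: g = 0.1208 > 0 → [2.1875, 2.25]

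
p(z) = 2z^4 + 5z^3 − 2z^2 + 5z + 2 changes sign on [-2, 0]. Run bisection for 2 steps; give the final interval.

p(-1) = -8 < 0, so the root lies in [-1, 0]
p(-0.5) = -1.5 < 0, so the root lies in [-0.5, 0]

[-0.5, 0]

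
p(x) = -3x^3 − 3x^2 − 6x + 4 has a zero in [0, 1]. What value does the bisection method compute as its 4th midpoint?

m = 0.5, p(m) = -0.125 (−); new bracket [0, 0.5]
m = 0.25, p(m) = 2.265625 (+); new bracket [0.25, 0.5]
m = 0.375, p(m) = 1.169922 (+); new bracket [0.375, 0.5]
m = 0.4375, p(m) = 0.5496 (+); new bracket [0.4375, 0.5]

0.4375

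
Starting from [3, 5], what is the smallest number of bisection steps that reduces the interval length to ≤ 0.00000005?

Width after n steps is 2/2^n. Need 2^n ≥ 2/0.00000005 = 40000000.
2^25 = 33554432 < 40000000 ≤ 2^26 = 67108864, so n = 26.

26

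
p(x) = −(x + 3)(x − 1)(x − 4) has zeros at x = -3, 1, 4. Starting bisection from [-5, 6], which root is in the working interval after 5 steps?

midpoint 0.5: p = -6.125 < 0 → [-5, 0.5]
midpoint -2.25: p = -15.234375 < 0 → [-5, -2.25]
midpoint -3.625: p = 22.041016 > 0 → [-3.625, -2.25]
midpoint -2.9375: p = -1.7073 < 0 → [-3.625, -2.9375]
midpoint -3.28125: p = 8.7674 > 0 → [-3.28125, -2.9375]

-3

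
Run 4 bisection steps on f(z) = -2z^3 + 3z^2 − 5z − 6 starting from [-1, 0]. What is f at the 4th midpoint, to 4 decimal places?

f(-0.5) = -2.5 < 0, so the root lies in [-1, -0.5]
f(-0.75) = 0.28125 > 0, so the root lies in [-0.75, -0.5]
f(-0.625) = -1.214844 < 0, so the root lies in [-0.75, -0.625]
f(-0.6875) = -0.4946 < 0, so the root lies in [-0.75, -0.6875]

-0.4946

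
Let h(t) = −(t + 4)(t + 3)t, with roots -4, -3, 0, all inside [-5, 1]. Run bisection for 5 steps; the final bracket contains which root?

h(-2) = 4 > 0, so the root lies in [-2, 1]
h(-0.5) = 4.375 > 0, so the root lies in [-0.5, 1]
h(0.25) = -3.453125 < 0, so the root lies in [-0.5, 0.25]
h(-0.125) = 1.3926 > 0, so the root lies in [-0.125, 0.25]
h(0.0625) = -0.7776 < 0, so the root lies in [-0.125, 0.0625]

0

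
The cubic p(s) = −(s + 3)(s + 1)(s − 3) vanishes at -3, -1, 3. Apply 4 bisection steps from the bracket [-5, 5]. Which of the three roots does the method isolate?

3

midpoint 0: p = 9 > 0 → [0, 5]
midpoint 2.5: p = 9.625 > 0 → [2.5, 5]
midpoint 3.75: p = -24.046875 < 0 → [2.5, 3.75]
midpoint 3.125: p = -3.1582 < 0 → [2.5, 3.125]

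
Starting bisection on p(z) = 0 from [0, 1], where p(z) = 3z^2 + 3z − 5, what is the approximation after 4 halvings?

0.9375

m = 0.5, p(m) = -2.75 (−); new bracket [0.5, 1]
m = 0.75, p(m) = -1.0625 (−); new bracket [0.75, 1]
m = 0.875, p(m) = -0.078125 (−); new bracket [0.875, 1]
m = 0.9375, p(m) = 0.4492 (+); new bracket [0.875, 0.9375]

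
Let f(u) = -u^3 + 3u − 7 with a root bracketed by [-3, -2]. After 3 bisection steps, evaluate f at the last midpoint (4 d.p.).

-0.7285

m = -2.5, f(m) = 1.125 (+); new bracket [-2.5, -2]
m = -2.25, f(m) = -2.359375 (−); new bracket [-2.5, -2.25]
m = -2.375, f(m) = -0.728516 (−); new bracket [-2.5, -2.375]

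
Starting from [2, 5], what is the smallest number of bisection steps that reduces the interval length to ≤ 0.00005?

16

Width after n steps is 3/2^n. Need 2^n ≥ 3/0.00005 = 60000.
2^15 = 32768 < 60000 ≤ 2^16 = 65536, so n = 16.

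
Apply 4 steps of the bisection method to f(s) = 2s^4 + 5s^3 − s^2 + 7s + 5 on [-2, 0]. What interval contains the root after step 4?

s = -1 gives f = -6, negative; keep [-1, 0]
s = -0.5 gives f = 0.75, positive; keep [-1, -0.5]
s = -0.75 gives f = -2.289062, negative; keep [-0.75, -0.5]
s = -0.625 gives f = -0.6812, negative; keep [-0.625, -0.5]

[-0.625, -0.5]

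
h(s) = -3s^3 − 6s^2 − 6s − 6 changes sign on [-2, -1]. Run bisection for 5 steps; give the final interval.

[-1.5625, -1.53125]

midpoint -1.5: h = -0.375 < 0 → [-2, -1.5]
midpoint -1.75: h = 2.203125 > 0 → [-1.75, -1.5]
midpoint -1.625: h = 0.779297 > 0 → [-1.625, -1.5]
midpoint -1.5625: h = 0.1707 > 0 → [-1.5625, -1.5]
midpoint -1.53125: h = -0.1098 < 0 → [-1.5625, -1.53125]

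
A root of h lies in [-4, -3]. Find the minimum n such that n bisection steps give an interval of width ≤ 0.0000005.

Width after n steps is 1/2^n. Need 2^n ≥ 1/0.0000005 = 2000000.
2^20 = 1048576 < 2000000 ≤ 2^21 = 2097152, so n = 21.

21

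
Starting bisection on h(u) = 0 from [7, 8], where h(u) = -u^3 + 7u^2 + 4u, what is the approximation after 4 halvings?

u = 7.5 gives h = 1.875, positive; keep [7.5, 8]
u = 7.75 gives h = -14.046875, negative; keep [7.5, 7.75]
u = 7.625 gives h = -5.837891, negative; keep [7.5, 7.625]
u = 7.5625 gives h = -1.9202, negative; keep [7.5, 7.5625]

7.5625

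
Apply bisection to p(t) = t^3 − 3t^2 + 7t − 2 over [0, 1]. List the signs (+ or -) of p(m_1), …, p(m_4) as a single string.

midpoint 0.5: p = 0.875 > 0 → [0, 0.5]
midpoint 0.25: p = -0.421875 < 0 → [0.25, 0.5]
midpoint 0.375: p = 0.255859 > 0 → [0.25, 0.375]
midpoint 0.3125: p = -0.075 < 0 → [0.3125, 0.375]

+-+-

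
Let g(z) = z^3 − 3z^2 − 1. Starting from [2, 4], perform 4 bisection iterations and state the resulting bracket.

[3, 3.125]

g(3) = -1 < 0, so the root lies in [3, 4]
g(3.5) = 5.125 > 0, so the root lies in [3, 3.5]
g(3.25) = 1.640625 > 0, so the root lies in [3, 3.25]
g(3.125) = 0.2207 > 0, so the root lies in [3, 3.125]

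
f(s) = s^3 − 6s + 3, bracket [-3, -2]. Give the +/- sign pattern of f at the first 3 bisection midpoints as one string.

midpoint -2.5: f = 2.375 > 0 → [-3, -2.5]
midpoint -2.75: f = -1.296875 < 0 → [-2.75, -2.5]
midpoint -2.625: f = 0.662109 > 0 → [-2.75, -2.625]

+-+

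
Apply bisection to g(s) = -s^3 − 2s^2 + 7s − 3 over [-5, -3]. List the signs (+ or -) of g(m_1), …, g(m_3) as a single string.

m = -4, g(m) = 1 (+); new bracket [-4, -3]
m = -3.5, g(m) = -9.125 (−); new bracket [-4, -3.5]
m = -3.75, g(m) = -4.640625 (−); new bracket [-4, -3.75]

+--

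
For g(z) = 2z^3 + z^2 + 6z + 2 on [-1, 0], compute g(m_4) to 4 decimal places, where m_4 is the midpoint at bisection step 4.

0.1616

z = -0.5 gives g = -1, negative; keep [-0.5, 0]
z = -0.25 gives g = 0.53125, positive; keep [-0.5, -0.25]
z = -0.375 gives g = -0.214844, negative; keep [-0.375, -0.25]
z = -0.3125 gives g = 0.1616, positive; keep [-0.375, -0.3125]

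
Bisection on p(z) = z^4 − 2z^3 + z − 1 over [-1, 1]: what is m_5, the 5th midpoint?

p(0) = -1 < 0, so the root lies in [-1, 0]
p(-0.5) = -1.1875 < 0, so the root lies in [-1, -0.5]
p(-0.75) = -0.589844 < 0, so the root lies in [-1, -0.75]
p(-0.875) = 0.051 > 0, so the root lies in [-0.875, -0.75]
p(-0.8125) = -0.3039 < 0, so the root lies in [-0.875, -0.8125]

-0.8125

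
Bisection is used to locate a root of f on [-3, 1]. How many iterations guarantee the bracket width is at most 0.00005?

Width after n steps is 4/2^n. Need 2^n ≥ 4/0.00005 = 80000.
2^16 = 65536 < 80000 ≤ 2^17 = 131072, so n = 17.

17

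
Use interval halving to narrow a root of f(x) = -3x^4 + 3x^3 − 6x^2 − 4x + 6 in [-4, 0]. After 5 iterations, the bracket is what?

[-1, -0.875]

f(-2) = -82 < 0, so the root lies in [-2, 0]
f(-1) = -2 < 0, so the root lies in [-1, 0]
f(-0.5) = 5.9375 > 0, so the root lies in [-1, -0.5]
f(-0.75) = 3.4102 > 0, so the root lies in [-1, -0.75]
f(-0.875) = 1.1379 > 0, so the root lies in [-1, -0.875]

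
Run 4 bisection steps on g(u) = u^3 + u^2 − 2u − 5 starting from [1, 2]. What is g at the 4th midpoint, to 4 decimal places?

midpoint 1.5: g = -2.375 < 0 → [1.5, 2]
midpoint 1.75: g = -0.078125 < 0 → [1.75, 2]
midpoint 1.875: g = 1.357422 > 0 → [1.75, 1.875]
midpoint 1.8125: g = 0.6145 > 0 → [1.75, 1.8125]

0.6145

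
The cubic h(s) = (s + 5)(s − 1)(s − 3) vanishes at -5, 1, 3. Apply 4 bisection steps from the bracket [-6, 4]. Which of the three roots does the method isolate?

-5

midpoint -1: h = 32 > 0 → [-6, -1]
midpoint -3.5: h = 43.875 > 0 → [-6, -3.5]
midpoint -4.75: h = 11.140625 > 0 → [-6, -4.75]
midpoint -5.375: h = -20.0215 < 0 → [-5.375, -4.75]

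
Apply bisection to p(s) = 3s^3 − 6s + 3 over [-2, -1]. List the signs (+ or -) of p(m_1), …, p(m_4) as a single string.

+--+

p(-1.5) = 1.875 > 0, so the root lies in [-2, -1.5]
p(-1.75) = -2.578125 < 0, so the root lies in [-1.75, -1.5]
p(-1.625) = -0.123047 < 0, so the root lies in [-1.625, -1.5]
p(-1.5625) = 0.9309 > 0, so the root lies in [-1.625, -1.5625]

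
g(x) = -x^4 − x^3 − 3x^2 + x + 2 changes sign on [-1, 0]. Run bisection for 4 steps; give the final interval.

[-0.6875, -0.625]

x = -0.5 gives g = 0.8125, positive; keep [-1, -0.5]
x = -0.75 gives g = -0.332031, negative; keep [-0.75, -0.5]
x = -0.625 gives g = 0.294678, positive; keep [-0.75, -0.625]
x = -0.6875 gives g = -0.0039, negative; keep [-0.6875, -0.625]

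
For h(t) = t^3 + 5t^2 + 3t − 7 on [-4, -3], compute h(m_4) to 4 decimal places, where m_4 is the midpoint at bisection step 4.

-0.2156

midpoint -3.5: h = 0.875 > 0 → [-4, -3.5]
midpoint -3.75: h = -0.671875 < 0 → [-3.75, -3.5]
midpoint -3.625: h = 0.193359 > 0 → [-3.75, -3.625]
midpoint -3.6875: h = -0.2156 < 0 → [-3.6875, -3.625]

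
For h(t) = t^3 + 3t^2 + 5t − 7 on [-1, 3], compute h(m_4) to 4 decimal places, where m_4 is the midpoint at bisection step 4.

midpoint 1: h = 2 > 0 → [-1, 1]
midpoint 0: h = -7 < 0 → [0, 1]
midpoint 0.5: h = -3.625 < 0 → [0.5, 1]
midpoint 0.75: h = -1.1406 < 0 → [0.75, 1]

-1.1406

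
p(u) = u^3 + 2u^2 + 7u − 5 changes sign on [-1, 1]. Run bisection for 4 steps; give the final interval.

[0.5, 0.625]

p(0) = -5 < 0, so the root lies in [0, 1]
p(0.5) = -0.875 < 0, so the root lies in [0.5, 1]
p(0.75) = 1.796875 > 0, so the root lies in [0.5, 0.75]
p(0.625) = 0.4004 > 0, so the root lies in [0.5, 0.625]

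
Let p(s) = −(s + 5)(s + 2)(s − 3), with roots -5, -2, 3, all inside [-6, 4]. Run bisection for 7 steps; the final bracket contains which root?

3

p(-1) = 16 > 0, so the root lies in [-1, 4]
p(1.5) = 34.125 > 0, so the root lies in [1.5, 4]
p(2.75) = 9.203125 > 0, so the root lies in [2.75, 4]
p(3.375) = -16.8809 < 0, so the root lies in [2.75, 3.375]
p(3.0625) = -2.551 < 0, so the root lies in [2.75, 3.0625]
p(2.90625) = 3.6366 > 0, so the root lies in [2.90625, 3.0625]
p(2.984375) = 0.6218 > 0, so the root lies in [2.984375, 3.0625]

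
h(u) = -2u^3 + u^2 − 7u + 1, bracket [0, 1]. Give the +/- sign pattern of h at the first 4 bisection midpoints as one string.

--+-

midpoint 0.5: h = -2.5 < 0 → [0, 0.5]
midpoint 0.25: h = -0.71875 < 0 → [0, 0.25]
midpoint 0.125: h = 0.136719 > 0 → [0.125, 0.25]
midpoint 0.1875: h = -0.2905 < 0 → [0.125, 0.1875]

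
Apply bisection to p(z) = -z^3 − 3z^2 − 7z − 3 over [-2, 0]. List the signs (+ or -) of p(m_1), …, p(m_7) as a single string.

+-++++-

m = -1, p(m) = 2 (+); new bracket [-1, 0]
m = -0.5, p(m) = -0.125 (−); new bracket [-1, -0.5]
m = -0.75, p(m) = 0.984375 (+); new bracket [-0.75, -0.5]
m = -0.625, p(m) = 0.4473 (+); new bracket [-0.625, -0.5]
m = -0.5625, p(m) = 0.1663 (+); new bracket [-0.5625, -0.5]
m = -0.53125, p(m) = 0.022 (+); new bracket [-0.53125, -0.5]
m = -0.515625, p(m) = -0.0511 (−); new bracket [-0.53125, -0.515625]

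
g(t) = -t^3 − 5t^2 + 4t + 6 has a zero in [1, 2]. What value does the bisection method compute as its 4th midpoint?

g(1.5) = -2.625 < 0, so the root lies in [1, 1.5]
g(1.25) = 1.234375 > 0, so the root lies in [1.25, 1.5]
g(1.375) = -0.552734 < 0, so the root lies in [1.25, 1.375]
g(1.3125) = 0.3757 > 0, so the root lies in [1.3125, 1.375]

1.3125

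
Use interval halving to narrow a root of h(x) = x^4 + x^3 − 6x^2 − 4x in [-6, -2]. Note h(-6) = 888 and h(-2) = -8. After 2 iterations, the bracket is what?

h(-4) = 112 > 0, so the root lies in [-4, -2]
h(-3) = 12 > 0, so the root lies in [-3, -2]

[-3, -2]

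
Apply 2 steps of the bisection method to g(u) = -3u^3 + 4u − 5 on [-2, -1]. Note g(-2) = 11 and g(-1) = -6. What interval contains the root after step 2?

[-1.75, -1.5]

g(-1.5) = -0.875 < 0, so the root lies in [-2, -1.5]
g(-1.75) = 4.078125 > 0, so the root lies in [-1.75, -1.5]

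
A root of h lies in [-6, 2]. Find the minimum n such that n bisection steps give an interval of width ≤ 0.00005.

Width after n steps is 8/2^n. Need 2^n ≥ 8/0.00005 = 160000.
2^17 = 131072 < 160000 ≤ 2^18 = 262144, so n = 18.

18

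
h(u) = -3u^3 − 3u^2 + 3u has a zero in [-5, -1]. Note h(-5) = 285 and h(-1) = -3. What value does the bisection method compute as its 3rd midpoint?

midpoint -3: h = 45 > 0 → [-3, -1]
midpoint -2: h = 6 > 0 → [-2, -1]
midpoint -1.5: h = -1.125 < 0 → [-2, -1.5]

-1.5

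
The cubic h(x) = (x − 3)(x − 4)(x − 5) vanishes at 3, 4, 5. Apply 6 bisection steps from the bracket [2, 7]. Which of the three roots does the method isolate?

5

midpoint 4.5: h = -0.375 < 0 → [4.5, 7]
midpoint 5.75: h = 3.609375 > 0 → [4.5, 5.75]
midpoint 5.125: h = 0.298828 > 0 → [4.5, 5.125]
midpoint 4.8125: h = -0.2761 < 0 → [4.8125, 5.125]
midpoint 4.96875: h = -0.0596 < 0 → [4.96875, 5.125]
midpoint 5.046875: h = 0.1004 > 0 → [4.96875, 5.046875]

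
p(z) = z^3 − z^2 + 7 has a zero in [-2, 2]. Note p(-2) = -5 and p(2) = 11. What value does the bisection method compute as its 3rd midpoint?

p(0) = 7 > 0, so the root lies in [-2, 0]
p(-1) = 5 > 0, so the root lies in [-2, -1]
p(-1.5) = 1.375 > 0, so the root lies in [-2, -1.5]

-1.5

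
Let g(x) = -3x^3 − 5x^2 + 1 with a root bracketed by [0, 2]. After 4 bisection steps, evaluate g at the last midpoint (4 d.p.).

x = 1 gives g = -7, negative; keep [0, 1]
x = 0.5 gives g = -0.625, negative; keep [0, 0.5]
x = 0.25 gives g = 0.640625, positive; keep [0.25, 0.5]
x = 0.375 gives g = 0.1387, positive; keep [0.375, 0.5]

0.1387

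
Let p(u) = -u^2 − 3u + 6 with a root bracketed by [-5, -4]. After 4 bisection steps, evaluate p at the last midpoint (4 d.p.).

0.3398

u = -4.5 gives p = -0.75, negative; keep [-4.5, -4]
u = -4.25 gives p = 0.6875, positive; keep [-4.5, -4.25]
u = -4.375 gives p = -0.015625, negative; keep [-4.375, -4.25]
u = -4.3125 gives p = 0.3398, positive; keep [-4.375, -4.3125]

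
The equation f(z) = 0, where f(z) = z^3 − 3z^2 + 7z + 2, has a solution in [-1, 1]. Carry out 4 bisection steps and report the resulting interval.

m = 0, f(m) = 2 (+); new bracket [-1, 0]
m = -0.5, f(m) = -2.375 (−); new bracket [-0.5, 0]
m = -0.25, f(m) = 0.046875 (+); new bracket [-0.5, -0.25]
m = -0.375, f(m) = -1.0996 (−); new bracket [-0.375, -0.25]

[-0.375, -0.25]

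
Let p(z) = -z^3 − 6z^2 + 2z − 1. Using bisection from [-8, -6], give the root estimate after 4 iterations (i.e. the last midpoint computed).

-6.375

midpoint -7: p = 34 > 0 → [-7, -6]
midpoint -6.5: p = 7.125 > 0 → [-6.5, -6]
midpoint -6.25: p = -3.734375 < 0 → [-6.5, -6.25]
midpoint -6.375: p = 1.4902 > 0 → [-6.375, -6.25]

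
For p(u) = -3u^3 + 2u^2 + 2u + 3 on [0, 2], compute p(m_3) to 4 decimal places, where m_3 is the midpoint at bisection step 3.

-3.4531

u = 1 gives p = 4, positive; keep [1, 2]
u = 1.5 gives p = 0.375, positive; keep [1.5, 2]
u = 1.75 gives p = -3.453125, negative; keep [1.5, 1.75]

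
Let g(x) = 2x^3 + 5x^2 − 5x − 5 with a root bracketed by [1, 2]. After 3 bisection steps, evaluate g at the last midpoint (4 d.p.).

-1.4492

g(1.5) = 5.5 > 0, so the root lies in [1, 1.5]
g(1.25) = 0.46875 > 0, so the root lies in [1, 1.25]
g(1.125) = -1.449219 < 0, so the root lies in [1.125, 1.25]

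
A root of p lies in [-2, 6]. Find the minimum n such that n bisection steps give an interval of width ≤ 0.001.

13

Width after n steps is 8/2^n. Need 2^n ≥ 8/0.001 = 8000.
2^12 = 4096 < 8000 ≤ 2^13 = 8192, so n = 13.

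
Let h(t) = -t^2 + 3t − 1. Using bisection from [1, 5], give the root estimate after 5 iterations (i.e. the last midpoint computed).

t = 3 gives h = -1, negative; keep [1, 3]
t = 2 gives h = 1, positive; keep [2, 3]
t = 2.5 gives h = 0.25, positive; keep [2.5, 3]
t = 2.75 gives h = -0.3125, negative; keep [2.5, 2.75]
t = 2.625 gives h = -0.0156, negative; keep [2.5, 2.625]

2.625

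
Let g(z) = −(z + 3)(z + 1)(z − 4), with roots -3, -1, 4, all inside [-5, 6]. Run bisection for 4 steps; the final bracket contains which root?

4

m = 0.5, g(m) = 18.375 (+); new bracket [0.5, 6]
m = 3.25, g(m) = 19.921875 (+); new bracket [3.25, 6]
m = 4.625, g(m) = -26.806641 (−); new bracket [3.25, 4.625]
m = 3.9375, g(m) = 2.1409 (+); new bracket [3.9375, 4.625]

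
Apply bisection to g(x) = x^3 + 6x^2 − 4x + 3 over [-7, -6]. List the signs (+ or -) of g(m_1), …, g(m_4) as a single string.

+-+-

x = -6.5 gives g = 7.875, positive; keep [-7, -6.5]
x = -6.75 gives g = -4.171875, negative; keep [-6.75, -6.5]
x = -6.625 gives g = 2.068359, positive; keep [-6.75, -6.625]
x = -6.6875 gives g = -0.9968, negative; keep [-6.6875, -6.625]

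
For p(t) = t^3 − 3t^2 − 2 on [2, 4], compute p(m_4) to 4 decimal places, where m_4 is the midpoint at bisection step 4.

p(3) = -2 < 0, so the root lies in [3, 4]
p(3.5) = 4.125 > 0, so the root lies in [3, 3.5]
p(3.25) = 0.640625 > 0, so the root lies in [3, 3.25]
p(3.125) = -0.7793 < 0, so the root lies in [3.125, 3.25]

-0.7793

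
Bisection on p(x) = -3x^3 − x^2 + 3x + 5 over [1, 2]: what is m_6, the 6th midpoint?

1.328125

x = 1.5 gives p = -2.875, negative; keep [1, 1.5]
x = 1.25 gives p = 1.328125, positive; keep [1.25, 1.5]
x = 1.375 gives p = -0.564453, negative; keep [1.25, 1.375]
x = 1.3125 gives p = 0.4319, positive; keep [1.3125, 1.375]
x = 1.34375 gives p = -0.0535, negative; keep [1.3125, 1.34375]
x = 1.328125 gives p = 0.1924, positive; keep [1.328125, 1.34375]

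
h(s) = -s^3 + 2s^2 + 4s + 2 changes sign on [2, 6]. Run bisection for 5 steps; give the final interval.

midpoint 4: h = -14 < 0 → [2, 4]
midpoint 3: h = 5 > 0 → [3, 4]
midpoint 3.5: h = -2.375 < 0 → [3, 3.5]
midpoint 3.25: h = 1.7969 > 0 → [3.25, 3.5]
midpoint 3.375: h = -0.1621 < 0 → [3.25, 3.375]

[3.25, 3.375]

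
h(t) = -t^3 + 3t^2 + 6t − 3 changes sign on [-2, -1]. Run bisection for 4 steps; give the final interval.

[-1.6875, -1.625]

h(-1.5) = -1.875 < 0, so the root lies in [-2, -1.5]
h(-1.75) = 1.046875 > 0, so the root lies in [-1.75, -1.5]
h(-1.625) = -0.537109 < 0, so the root lies in [-1.75, -1.625]
h(-1.6875) = 0.2234 > 0, so the root lies in [-1.6875, -1.625]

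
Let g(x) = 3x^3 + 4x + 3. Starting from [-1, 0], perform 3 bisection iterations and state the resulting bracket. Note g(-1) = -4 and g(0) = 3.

x = -0.5 gives g = 0.625, positive; keep [-1, -0.5]
x = -0.75 gives g = -1.265625, negative; keep [-0.75, -0.5]
x = -0.625 gives g = -0.232422, negative; keep [-0.625, -0.5]

[-0.625, -0.5]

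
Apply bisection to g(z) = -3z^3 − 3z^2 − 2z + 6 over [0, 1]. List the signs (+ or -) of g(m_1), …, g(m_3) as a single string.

g(0.5) = 3.875 > 0, so the root lies in [0.5, 1]
g(0.75) = 1.546875 > 0, so the root lies in [0.75, 1]
g(0.875) = -0.056641 < 0, so the root lies in [0.75, 0.875]

++-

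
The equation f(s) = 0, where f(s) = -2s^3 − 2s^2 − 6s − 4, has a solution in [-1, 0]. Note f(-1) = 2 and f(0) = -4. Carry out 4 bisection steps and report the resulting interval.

midpoint -0.5: f = -1.25 < 0 → [-1, -0.5]
midpoint -0.75: f = 0.21875 > 0 → [-0.75, -0.5]
midpoint -0.625: f = -0.542969 < 0 → [-0.75, -0.625]
midpoint -0.6875: f = -0.1704 < 0 → [-0.75, -0.6875]

[-0.75, -0.6875]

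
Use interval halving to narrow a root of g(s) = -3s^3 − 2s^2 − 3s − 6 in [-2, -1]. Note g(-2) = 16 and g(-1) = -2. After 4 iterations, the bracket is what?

s = -1.5 gives g = 4.125, positive; keep [-1.5, -1]
s = -1.25 gives g = 0.484375, positive; keep [-1.25, -1]
s = -1.125 gives g = -0.884766, negative; keep [-1.25, -1.125]
s = -1.1875 gives g = -0.2341, negative; keep [-1.25, -1.1875]

[-1.25, -1.1875]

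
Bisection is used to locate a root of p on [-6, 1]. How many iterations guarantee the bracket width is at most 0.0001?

17

Width after n steps is 7/2^n. Need 2^n ≥ 7/0.0001 = 70000.
2^16 = 65536 < 70000 ≤ 2^17 = 131072, so n = 17.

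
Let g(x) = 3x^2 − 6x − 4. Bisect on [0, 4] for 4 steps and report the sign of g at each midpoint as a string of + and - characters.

-+-+

x = 2 gives g = -4, negative; keep [2, 4]
x = 3 gives g = 5, positive; keep [2, 3]
x = 2.5 gives g = -0.25, negative; keep [2.5, 3]
x = 2.75 gives g = 2.1875, positive; keep [2.5, 2.75]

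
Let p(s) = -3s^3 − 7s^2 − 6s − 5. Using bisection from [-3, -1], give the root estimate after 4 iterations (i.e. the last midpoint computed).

-1.625

p(-2) = 3 > 0, so the root lies in [-2, -1]
p(-1.5) = -1.625 < 0, so the root lies in [-2, -1.5]
p(-1.75) = 0.140625 > 0, so the root lies in [-1.75, -1.5]
p(-1.625) = -0.8613 < 0, so the root lies in [-1.75, -1.625]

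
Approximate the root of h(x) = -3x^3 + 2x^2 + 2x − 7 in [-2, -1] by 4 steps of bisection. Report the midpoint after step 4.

-1.3125

midpoint -1.5: h = 4.625 > 0 → [-1.5, -1]
midpoint -1.25: h = -0.515625 < 0 → [-1.5, -1.25]
midpoint -1.375: h = 1.830078 > 0 → [-1.375, -1.25]
midpoint -1.3125: h = 0.6033 > 0 → [-1.3125, -1.25]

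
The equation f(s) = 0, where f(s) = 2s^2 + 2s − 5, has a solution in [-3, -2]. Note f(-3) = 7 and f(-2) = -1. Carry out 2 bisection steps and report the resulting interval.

[-2.25, -2]

midpoint -2.5: f = 2.5 > 0 → [-2.5, -2]
midpoint -2.25: f = 0.625 > 0 → [-2.25, -2]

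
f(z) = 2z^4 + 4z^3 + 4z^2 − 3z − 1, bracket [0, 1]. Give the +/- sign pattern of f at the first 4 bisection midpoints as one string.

-+-+

midpoint 0.5: f = -0.875 < 0 → [0.5, 1]
midpoint 0.75: f = 1.320312 > 0 → [0.5, 0.75]
midpoint 0.625: f = -0.030762 < 0 → [0.625, 0.75]
midpoint 0.6875: f = 0.5747 > 0 → [0.625, 0.6875]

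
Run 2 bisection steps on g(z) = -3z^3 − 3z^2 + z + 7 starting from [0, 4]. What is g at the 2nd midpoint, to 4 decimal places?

2.0000

z = 2 gives g = -27, negative; keep [0, 2]
z = 1 gives g = 2, positive; keep [1, 2]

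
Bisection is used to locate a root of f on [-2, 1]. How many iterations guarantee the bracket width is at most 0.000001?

22

Width after n steps is 3/2^n. Need 2^n ≥ 3/0.000001 = 3000000.
2^21 = 2097152 < 3000000 ≤ 2^22 = 4194304, so n = 22.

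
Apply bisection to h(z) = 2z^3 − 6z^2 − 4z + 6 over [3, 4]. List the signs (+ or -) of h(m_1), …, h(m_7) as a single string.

m = 3.5, h(m) = 4.25 (+); new bracket [3, 3.5]
m = 3.25, h(m) = -1.71875 (−); new bracket [3.25, 3.5]
m = 3.375, h(m) = 1.042969 (+); new bracket [3.25, 3.375]
m = 3.3125, h(m) = -0.3921 (−); new bracket [3.3125, 3.375]
m = 3.34375, h(m) = 0.3117 (+); new bracket [3.3125, 3.34375]
m = 3.328125, h(m) = -0.0436 (−); new bracket [3.328125, 3.34375]
m = 3.3359375, h(m) = 0.1332 (+); new bracket [3.328125, 3.3359375]

+-+-+-+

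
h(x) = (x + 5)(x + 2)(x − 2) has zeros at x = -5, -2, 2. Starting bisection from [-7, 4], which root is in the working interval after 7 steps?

x = -1.5 gives h = -6.125, negative; keep [-1.5, 4]
x = 1.25 gives h = -15.234375, negative; keep [1.25, 4]
x = 2.625 gives h = 22.041016, positive; keep [1.25, 2.625]
x = 1.9375 gives h = -1.7073, negative; keep [1.9375, 2.625]
x = 2.28125 gives h = 8.7674, positive; keep [1.9375, 2.28125]
x = 2.109375 gives h = 3.1954, positive; keep [1.9375, 2.109375]
x = 2.0234375 gives h = 0.6623, positive; keep [1.9375, 2.0234375]

2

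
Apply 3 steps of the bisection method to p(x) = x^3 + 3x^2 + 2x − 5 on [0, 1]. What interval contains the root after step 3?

[0.875, 1]

x = 0.5 gives p = -3.125, negative; keep [0.5, 1]
x = 0.75 gives p = -1.390625, negative; keep [0.75, 1]
x = 0.875 gives p = -0.283203, negative; keep [0.875, 1]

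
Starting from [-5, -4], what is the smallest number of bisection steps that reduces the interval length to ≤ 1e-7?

24

Width after n steps is 1/2^n. Need 2^n ≥ 1/1e-7 = 10000000.
2^23 = 8388608 < 10000000 ≤ 2^24 = 16777216, so n = 24.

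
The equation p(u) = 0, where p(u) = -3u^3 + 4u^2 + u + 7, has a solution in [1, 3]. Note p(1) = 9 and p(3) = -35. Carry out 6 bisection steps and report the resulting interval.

m = 2, p(m) = 1 (+); new bracket [2, 3]
m = 2.5, p(m) = -12.375 (−); new bracket [2, 2.5]
m = 2.25, p(m) = -4.671875 (−); new bracket [2, 2.25]
m = 2.125, p(m) = -1.5996 (−); new bracket [2, 2.125]
m = 2.0625, p(m) = -0.2429 (−); new bracket [2, 2.0625]
m = 2.03125, p(m) = 0.3925 (+); new bracket [2.03125, 2.0625]

[2.03125, 2.0625]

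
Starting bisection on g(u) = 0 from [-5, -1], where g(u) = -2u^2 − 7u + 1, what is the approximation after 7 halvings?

m = -3, g(m) = 4 (+); new bracket [-5, -3]
m = -4, g(m) = -3 (−); new bracket [-4, -3]
m = -3.5, g(m) = 1 (+); new bracket [-4, -3.5]
m = -3.75, g(m) = -0.875 (−); new bracket [-3.75, -3.5]
m = -3.625, g(m) = 0.0938 (+); new bracket [-3.75, -3.625]
m = -3.6875, g(m) = -0.3828 (−); new bracket [-3.6875, -3.625]
m = -3.65625, g(m) = -0.1426 (−); new bracket [-3.65625, -3.625]

-3.65625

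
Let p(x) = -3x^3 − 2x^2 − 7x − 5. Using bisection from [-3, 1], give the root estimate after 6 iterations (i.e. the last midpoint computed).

m = -1, p(m) = 3 (+); new bracket [-1, 1]
m = 0, p(m) = -5 (−); new bracket [-1, 0]
m = -0.5, p(m) = -1.625 (−); new bracket [-1, -0.5]
m = -0.75, p(m) = 0.3906 (+); new bracket [-0.75, -0.5]
m = -0.625, p(m) = -0.6738 (−); new bracket [-0.75, -0.625]
m = -0.6875, p(m) = -0.158 (−); new bracket [-0.75, -0.6875]

-0.6875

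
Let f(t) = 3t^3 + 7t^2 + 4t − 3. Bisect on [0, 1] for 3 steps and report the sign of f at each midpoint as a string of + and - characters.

f(0.5) = 1.125 > 0, so the root lies in [0, 0.5]
f(0.25) = -1.515625 < 0, so the root lies in [0.25, 0.5]
f(0.375) = -0.357422 < 0, so the root lies in [0.375, 0.5]

+--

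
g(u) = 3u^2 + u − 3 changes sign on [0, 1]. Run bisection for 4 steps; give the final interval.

[0.8125, 0.875]

midpoint 0.5: g = -1.75 < 0 → [0.5, 1]
midpoint 0.75: g = -0.5625 < 0 → [0.75, 1]
midpoint 0.875: g = 0.171875 > 0 → [0.75, 0.875]
midpoint 0.8125: g = -0.207 < 0 → [0.8125, 0.875]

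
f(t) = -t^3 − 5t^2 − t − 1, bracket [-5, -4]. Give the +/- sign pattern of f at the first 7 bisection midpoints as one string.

--+-+--

t = -4.5 gives f = -6.625, negative; keep [-5, -4.5]
t = -4.75 gives f = -1.890625, negative; keep [-5, -4.75]
t = -4.875 gives f = 0.904297, positive; keep [-4.875, -4.75]
t = -4.8125 gives f = -0.53, negative; keep [-4.875, -4.8125]
t = -4.84375 gives f = 0.1778, positive; keep [-4.84375, -4.8125]
t = -4.828125 gives f = -0.1784, negative; keep [-4.84375, -4.828125]
t = -4.8359375 gives f = -0.0009, negative; keep [-4.84375, -4.8359375]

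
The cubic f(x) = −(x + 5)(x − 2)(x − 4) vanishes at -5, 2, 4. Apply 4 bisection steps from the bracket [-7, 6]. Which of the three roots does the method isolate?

midpoint -0.5: f = -50.625 < 0 → [-7, -0.5]
midpoint -3.75: f = -55.703125 < 0 → [-7, -3.75]
midpoint -5.375: f = 25.927734 > 0 → [-5.375, -3.75]
midpoint -4.5625: f = -24.5837 < 0 → [-5.375, -4.5625]

-5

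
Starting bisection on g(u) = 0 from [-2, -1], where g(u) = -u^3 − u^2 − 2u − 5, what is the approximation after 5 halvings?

g(-1.5) = -0.875 < 0, so the root lies in [-2, -1.5]
g(-1.75) = 0.796875 > 0, so the root lies in [-1.75, -1.5]
g(-1.625) = -0.099609 < 0, so the root lies in [-1.75, -1.625]
g(-1.6875) = 0.3328 > 0, so the root lies in [-1.6875, -1.625]
g(-1.65625) = 0.1127 > 0, so the root lies in [-1.65625, -1.625]

-1.65625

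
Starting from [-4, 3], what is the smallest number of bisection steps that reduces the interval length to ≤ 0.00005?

Width after n steps is 7/2^n. Need 2^n ≥ 7/0.00005 = 140000.
2^17 = 131072 < 140000 ≤ 2^18 = 262144, so n = 18.

18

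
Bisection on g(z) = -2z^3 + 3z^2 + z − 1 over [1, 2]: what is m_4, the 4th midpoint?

m = 1.5, g(m) = 0.5 (+); new bracket [1.5, 2]
m = 1.75, g(m) = -0.78125 (−); new bracket [1.5, 1.75]
m = 1.625, g(m) = -0.035156 (−); new bracket [1.5, 1.625]
m = 1.5625, g(m) = 0.2573 (+); new bracket [1.5625, 1.625]

1.5625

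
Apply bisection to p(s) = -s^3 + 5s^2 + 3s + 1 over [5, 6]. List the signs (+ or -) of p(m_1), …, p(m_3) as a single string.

s = 5.5 gives p = 2.375, positive; keep [5.5, 6]
s = 5.75 gives p = -6.546875, negative; keep [5.5, 5.75]
s = 5.625 gives p = -1.900391, negative; keep [5.5, 5.625]

+--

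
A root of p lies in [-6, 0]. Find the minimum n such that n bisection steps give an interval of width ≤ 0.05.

7

Width after n steps is 6/2^n. Need 2^n ≥ 6/0.05 = 120.
2^6 = 64 < 120 ≤ 2^7 = 128, so n = 7.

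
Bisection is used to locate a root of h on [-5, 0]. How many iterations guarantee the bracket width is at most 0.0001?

16

Width after n steps is 5/2^n. Need 2^n ≥ 5/0.0001 = 50000.
2^15 = 32768 < 50000 ≤ 2^16 = 65536, so n = 16.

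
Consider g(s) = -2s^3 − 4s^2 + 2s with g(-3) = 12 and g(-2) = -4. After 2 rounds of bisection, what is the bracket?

g(-2.5) = 1.25 > 0, so the root lies in [-2.5, -2]
g(-2.25) = -1.96875 < 0, so the root lies in [-2.5, -2.25]

[-2.5, -2.25]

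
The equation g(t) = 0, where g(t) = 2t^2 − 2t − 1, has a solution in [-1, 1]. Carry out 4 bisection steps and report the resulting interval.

g(0) = -1 < 0, so the root lies in [-1, 0]
g(-0.5) = 0.5 > 0, so the root lies in [-0.5, 0]
g(-0.25) = -0.375 < 0, so the root lies in [-0.5, -0.25]
g(-0.375) = 0.0312 > 0, so the root lies in [-0.375, -0.25]

[-0.375, -0.25]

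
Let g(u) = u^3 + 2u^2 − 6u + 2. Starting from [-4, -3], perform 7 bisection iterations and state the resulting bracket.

[-3.75, -3.7421875]

midpoint -3.5: g = 4.625 > 0 → [-4, -3.5]
midpoint -3.75: g = -0.109375 < 0 → [-3.75, -3.5]
midpoint -3.625: g = 2.396484 > 0 → [-3.75, -3.625]
midpoint -3.6875: g = 1.179 > 0 → [-3.75, -3.6875]
midpoint -3.71875: g = 0.5437 > 0 → [-3.75, -3.71875]
midpoint -3.734375: g = 0.2194 > 0 → [-3.75, -3.734375]
midpoint -3.7421875: g = 0.0556 > 0 → [-3.75, -3.7421875]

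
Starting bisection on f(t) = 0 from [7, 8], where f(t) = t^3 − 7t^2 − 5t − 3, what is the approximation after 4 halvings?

f(7.5) = -12.375 < 0, so the root lies in [7.5, 8]
f(7.75) = 3.296875 > 0, so the root lies in [7.5, 7.75]
f(7.625) = -4.787109 < 0, so the root lies in [7.625, 7.75]
f(7.6875) = -0.8079 < 0, so the root lies in [7.6875, 7.75]

7.6875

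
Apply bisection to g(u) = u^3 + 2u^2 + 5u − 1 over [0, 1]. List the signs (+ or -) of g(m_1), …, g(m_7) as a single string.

++-+---

g(0.5) = 2.125 > 0, so the root lies in [0, 0.5]
g(0.25) = 0.390625 > 0, so the root lies in [0, 0.25]
g(0.125) = -0.341797 < 0, so the root lies in [0.125, 0.25]
g(0.1875) = 0.0144 > 0, so the root lies in [0.125, 0.1875]
g(0.15625) = -0.1661 < 0, so the root lies in [0.15625, 0.1875]
g(0.171875) = -0.0765 < 0, so the root lies in [0.171875, 0.1875]
g(0.1796875) = -0.0312 < 0, so the root lies in [0.1796875, 0.1875]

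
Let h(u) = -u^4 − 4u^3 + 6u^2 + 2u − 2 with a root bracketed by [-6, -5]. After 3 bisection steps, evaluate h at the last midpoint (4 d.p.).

-6.0940

u = -5.5 gives h = -81.0625, negative; keep [-5.5, -5]
u = -5.25 gives h = -28.003906, negative; keep [-5.25, -5]
u = -5.125 gives h = -6.093994, negative; keep [-5.125, -5]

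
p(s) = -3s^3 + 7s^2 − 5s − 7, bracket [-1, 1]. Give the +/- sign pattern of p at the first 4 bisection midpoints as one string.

midpoint 0: p = -7 < 0 → [-1, 0]
midpoint -0.5: p = -2.375 < 0 → [-1, -0.5]
midpoint -0.75: p = 1.953125 > 0 → [-0.75, -0.5]
midpoint -0.625: p = -0.4082 < 0 → [-0.75, -0.625]

--+-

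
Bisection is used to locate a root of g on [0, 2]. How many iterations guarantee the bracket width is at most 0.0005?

12

Width after n steps is 2/2^n. Need 2^n ≥ 2/0.0005 = 4000.
2^11 = 2048 < 4000 ≤ 2^12 = 4096, so n = 12.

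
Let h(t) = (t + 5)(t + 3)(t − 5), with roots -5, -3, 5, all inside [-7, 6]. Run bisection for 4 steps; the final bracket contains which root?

midpoint -0.5: h = -61.875 < 0 → [-0.5, 6]
midpoint 2.75: h = -100.265625 < 0 → [2.75, 6]
midpoint 4.375: h = -43.212891 < 0 → [4.375, 6]
midpoint 5.1875: h = 15.6394 > 0 → [4.375, 5.1875]

5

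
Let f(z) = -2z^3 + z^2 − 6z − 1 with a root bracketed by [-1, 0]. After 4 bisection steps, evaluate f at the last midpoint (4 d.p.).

z = -0.5 gives f = 2.5, positive; keep [-0.5, 0]
z = -0.25 gives f = 0.59375, positive; keep [-0.25, 0]
z = -0.125 gives f = -0.230469, negative; keep [-0.25, -0.125]
z = -0.1875 gives f = 0.1733, positive; keep [-0.1875, -0.125]

0.1733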